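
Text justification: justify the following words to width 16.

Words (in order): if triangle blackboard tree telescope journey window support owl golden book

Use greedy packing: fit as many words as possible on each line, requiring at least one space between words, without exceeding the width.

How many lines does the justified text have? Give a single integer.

Answer: 6

Derivation:
Line 1: ['if', 'triangle'] (min_width=11, slack=5)
Line 2: ['blackboard', 'tree'] (min_width=15, slack=1)
Line 3: ['telescope'] (min_width=9, slack=7)
Line 4: ['journey', 'window'] (min_width=14, slack=2)
Line 5: ['support', 'owl'] (min_width=11, slack=5)
Line 6: ['golden', 'book'] (min_width=11, slack=5)
Total lines: 6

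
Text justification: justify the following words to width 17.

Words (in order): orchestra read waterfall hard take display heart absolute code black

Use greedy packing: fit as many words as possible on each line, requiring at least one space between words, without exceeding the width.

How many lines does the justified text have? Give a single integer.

Answer: 5

Derivation:
Line 1: ['orchestra', 'read'] (min_width=14, slack=3)
Line 2: ['waterfall', 'hard'] (min_width=14, slack=3)
Line 3: ['take', 'display'] (min_width=12, slack=5)
Line 4: ['heart', 'absolute'] (min_width=14, slack=3)
Line 5: ['code', 'black'] (min_width=10, slack=7)
Total lines: 5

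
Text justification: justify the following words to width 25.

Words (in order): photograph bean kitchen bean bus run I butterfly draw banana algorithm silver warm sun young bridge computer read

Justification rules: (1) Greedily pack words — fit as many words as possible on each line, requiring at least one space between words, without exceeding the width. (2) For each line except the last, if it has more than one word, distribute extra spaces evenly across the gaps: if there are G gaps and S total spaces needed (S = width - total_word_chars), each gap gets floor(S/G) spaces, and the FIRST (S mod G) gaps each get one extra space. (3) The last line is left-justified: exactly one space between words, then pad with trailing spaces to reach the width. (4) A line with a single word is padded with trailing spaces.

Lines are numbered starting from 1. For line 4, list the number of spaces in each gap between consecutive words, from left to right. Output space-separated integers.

Line 1: ['photograph', 'bean', 'kitchen'] (min_width=23, slack=2)
Line 2: ['bean', 'bus', 'run', 'I', 'butterfly'] (min_width=24, slack=1)
Line 3: ['draw', 'banana', 'algorithm'] (min_width=21, slack=4)
Line 4: ['silver', 'warm', 'sun', 'young'] (min_width=21, slack=4)
Line 5: ['bridge', 'computer', 'read'] (min_width=20, slack=5)

Answer: 3 2 2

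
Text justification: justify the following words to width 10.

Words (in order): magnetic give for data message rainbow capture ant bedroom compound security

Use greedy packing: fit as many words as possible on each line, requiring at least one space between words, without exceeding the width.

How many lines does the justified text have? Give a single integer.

Line 1: ['magnetic'] (min_width=8, slack=2)
Line 2: ['give', 'for'] (min_width=8, slack=2)
Line 3: ['data'] (min_width=4, slack=6)
Line 4: ['message'] (min_width=7, slack=3)
Line 5: ['rainbow'] (min_width=7, slack=3)
Line 6: ['capture'] (min_width=7, slack=3)
Line 7: ['ant'] (min_width=3, slack=7)
Line 8: ['bedroom'] (min_width=7, slack=3)
Line 9: ['compound'] (min_width=8, slack=2)
Line 10: ['security'] (min_width=8, slack=2)
Total lines: 10

Answer: 10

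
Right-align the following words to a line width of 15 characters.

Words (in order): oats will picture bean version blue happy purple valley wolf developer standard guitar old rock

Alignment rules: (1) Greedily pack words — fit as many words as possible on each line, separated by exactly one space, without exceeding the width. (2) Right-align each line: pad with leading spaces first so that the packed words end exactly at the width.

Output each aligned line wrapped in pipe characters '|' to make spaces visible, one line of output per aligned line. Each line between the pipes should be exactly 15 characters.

Line 1: ['oats', 'will'] (min_width=9, slack=6)
Line 2: ['picture', 'bean'] (min_width=12, slack=3)
Line 3: ['version', 'blue'] (min_width=12, slack=3)
Line 4: ['happy', 'purple'] (min_width=12, slack=3)
Line 5: ['valley', 'wolf'] (min_width=11, slack=4)
Line 6: ['developer'] (min_width=9, slack=6)
Line 7: ['standard', 'guitar'] (min_width=15, slack=0)
Line 8: ['old', 'rock'] (min_width=8, slack=7)

Answer: |      oats will|
|   picture bean|
|   version blue|
|   happy purple|
|    valley wolf|
|      developer|
|standard guitar|
|       old rock|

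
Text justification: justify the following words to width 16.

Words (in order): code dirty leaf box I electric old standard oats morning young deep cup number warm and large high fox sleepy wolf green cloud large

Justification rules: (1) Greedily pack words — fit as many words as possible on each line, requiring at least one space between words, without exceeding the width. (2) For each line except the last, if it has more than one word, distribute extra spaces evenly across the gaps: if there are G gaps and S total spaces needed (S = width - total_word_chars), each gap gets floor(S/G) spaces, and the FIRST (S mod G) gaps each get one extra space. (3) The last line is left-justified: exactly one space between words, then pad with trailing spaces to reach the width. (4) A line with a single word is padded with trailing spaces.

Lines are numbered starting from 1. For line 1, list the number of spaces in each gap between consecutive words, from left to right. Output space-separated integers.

Answer: 2 1

Derivation:
Line 1: ['code', 'dirty', 'leaf'] (min_width=15, slack=1)
Line 2: ['box', 'I', 'electric'] (min_width=14, slack=2)
Line 3: ['old', 'standard'] (min_width=12, slack=4)
Line 4: ['oats', 'morning'] (min_width=12, slack=4)
Line 5: ['young', 'deep', 'cup'] (min_width=14, slack=2)
Line 6: ['number', 'warm', 'and'] (min_width=15, slack=1)
Line 7: ['large', 'high', 'fox'] (min_width=14, slack=2)
Line 8: ['sleepy', 'wolf'] (min_width=11, slack=5)
Line 9: ['green', 'cloud'] (min_width=11, slack=5)
Line 10: ['large'] (min_width=5, slack=11)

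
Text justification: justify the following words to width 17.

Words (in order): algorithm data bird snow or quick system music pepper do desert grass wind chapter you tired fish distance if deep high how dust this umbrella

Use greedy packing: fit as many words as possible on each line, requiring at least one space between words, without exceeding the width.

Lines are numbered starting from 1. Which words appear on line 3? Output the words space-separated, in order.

Line 1: ['algorithm', 'data'] (min_width=14, slack=3)
Line 2: ['bird', 'snow', 'or'] (min_width=12, slack=5)
Line 3: ['quick', 'system'] (min_width=12, slack=5)
Line 4: ['music', 'pepper', 'do'] (min_width=15, slack=2)
Line 5: ['desert', 'grass', 'wind'] (min_width=17, slack=0)
Line 6: ['chapter', 'you', 'tired'] (min_width=17, slack=0)
Line 7: ['fish', 'distance', 'if'] (min_width=16, slack=1)
Line 8: ['deep', 'high', 'how'] (min_width=13, slack=4)
Line 9: ['dust', 'this'] (min_width=9, slack=8)
Line 10: ['umbrella'] (min_width=8, slack=9)

Answer: quick system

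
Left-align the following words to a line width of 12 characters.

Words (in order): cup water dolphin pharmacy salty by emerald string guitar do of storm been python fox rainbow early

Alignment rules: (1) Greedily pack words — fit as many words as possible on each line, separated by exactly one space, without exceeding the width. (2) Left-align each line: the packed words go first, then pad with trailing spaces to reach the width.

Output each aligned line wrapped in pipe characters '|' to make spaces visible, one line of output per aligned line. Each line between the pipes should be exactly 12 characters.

Line 1: ['cup', 'water'] (min_width=9, slack=3)
Line 2: ['dolphin'] (min_width=7, slack=5)
Line 3: ['pharmacy'] (min_width=8, slack=4)
Line 4: ['salty', 'by'] (min_width=8, slack=4)
Line 5: ['emerald'] (min_width=7, slack=5)
Line 6: ['string'] (min_width=6, slack=6)
Line 7: ['guitar', 'do', 'of'] (min_width=12, slack=0)
Line 8: ['storm', 'been'] (min_width=10, slack=2)
Line 9: ['python', 'fox'] (min_width=10, slack=2)
Line 10: ['rainbow'] (min_width=7, slack=5)
Line 11: ['early'] (min_width=5, slack=7)

Answer: |cup water   |
|dolphin     |
|pharmacy    |
|salty by    |
|emerald     |
|string      |
|guitar do of|
|storm been  |
|python fox  |
|rainbow     |
|early       |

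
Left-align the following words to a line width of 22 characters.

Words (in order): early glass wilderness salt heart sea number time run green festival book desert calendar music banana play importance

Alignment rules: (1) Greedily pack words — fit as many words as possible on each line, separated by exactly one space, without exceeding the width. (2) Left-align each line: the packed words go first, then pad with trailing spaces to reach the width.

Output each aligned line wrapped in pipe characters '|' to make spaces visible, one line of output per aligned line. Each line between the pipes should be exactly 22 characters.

Answer: |early glass wilderness|
|salt heart sea number |
|time run green        |
|festival book desert  |
|calendar music banana |
|play importance       |

Derivation:
Line 1: ['early', 'glass', 'wilderness'] (min_width=22, slack=0)
Line 2: ['salt', 'heart', 'sea', 'number'] (min_width=21, slack=1)
Line 3: ['time', 'run', 'green'] (min_width=14, slack=8)
Line 4: ['festival', 'book', 'desert'] (min_width=20, slack=2)
Line 5: ['calendar', 'music', 'banana'] (min_width=21, slack=1)
Line 6: ['play', 'importance'] (min_width=15, slack=7)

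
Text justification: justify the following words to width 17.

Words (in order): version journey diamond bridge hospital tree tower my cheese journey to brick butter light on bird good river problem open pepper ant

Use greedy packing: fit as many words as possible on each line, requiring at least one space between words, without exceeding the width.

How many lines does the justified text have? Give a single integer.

Line 1: ['version', 'journey'] (min_width=15, slack=2)
Line 2: ['diamond', 'bridge'] (min_width=14, slack=3)
Line 3: ['hospital', 'tree'] (min_width=13, slack=4)
Line 4: ['tower', 'my', 'cheese'] (min_width=15, slack=2)
Line 5: ['journey', 'to', 'brick'] (min_width=16, slack=1)
Line 6: ['butter', 'light', 'on'] (min_width=15, slack=2)
Line 7: ['bird', 'good', 'river'] (min_width=15, slack=2)
Line 8: ['problem', 'open'] (min_width=12, slack=5)
Line 9: ['pepper', 'ant'] (min_width=10, slack=7)
Total lines: 9

Answer: 9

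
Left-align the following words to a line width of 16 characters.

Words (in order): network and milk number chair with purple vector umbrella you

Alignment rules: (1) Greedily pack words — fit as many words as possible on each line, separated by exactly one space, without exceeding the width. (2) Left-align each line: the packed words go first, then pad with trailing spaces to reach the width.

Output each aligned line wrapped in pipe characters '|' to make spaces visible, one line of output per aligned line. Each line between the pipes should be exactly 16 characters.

Line 1: ['network', 'and', 'milk'] (min_width=16, slack=0)
Line 2: ['number', 'chair'] (min_width=12, slack=4)
Line 3: ['with', 'purple'] (min_width=11, slack=5)
Line 4: ['vector', 'umbrella'] (min_width=15, slack=1)
Line 5: ['you'] (min_width=3, slack=13)

Answer: |network and milk|
|number chair    |
|with purple     |
|vector umbrella |
|you             |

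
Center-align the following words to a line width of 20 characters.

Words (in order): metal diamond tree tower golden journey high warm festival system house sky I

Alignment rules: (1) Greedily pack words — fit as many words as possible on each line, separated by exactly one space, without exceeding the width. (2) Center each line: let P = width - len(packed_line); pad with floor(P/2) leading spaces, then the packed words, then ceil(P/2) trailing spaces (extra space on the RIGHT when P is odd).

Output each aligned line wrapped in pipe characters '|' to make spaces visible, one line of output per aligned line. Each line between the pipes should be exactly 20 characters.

Line 1: ['metal', 'diamond', 'tree'] (min_width=18, slack=2)
Line 2: ['tower', 'golden', 'journey'] (min_width=20, slack=0)
Line 3: ['high', 'warm', 'festival'] (min_width=18, slack=2)
Line 4: ['system', 'house', 'sky', 'I'] (min_width=18, slack=2)

Answer: | metal diamond tree |
|tower golden journey|
| high warm festival |
| system house sky I |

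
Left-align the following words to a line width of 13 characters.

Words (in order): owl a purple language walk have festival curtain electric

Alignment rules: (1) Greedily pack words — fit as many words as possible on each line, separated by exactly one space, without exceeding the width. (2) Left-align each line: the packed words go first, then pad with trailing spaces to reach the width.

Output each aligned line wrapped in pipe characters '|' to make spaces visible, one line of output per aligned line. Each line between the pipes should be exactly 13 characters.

Line 1: ['owl', 'a', 'purple'] (min_width=12, slack=1)
Line 2: ['language', 'walk'] (min_width=13, slack=0)
Line 3: ['have', 'festival'] (min_width=13, slack=0)
Line 4: ['curtain'] (min_width=7, slack=6)
Line 5: ['electric'] (min_width=8, slack=5)

Answer: |owl a purple |
|language walk|
|have festival|
|curtain      |
|electric     |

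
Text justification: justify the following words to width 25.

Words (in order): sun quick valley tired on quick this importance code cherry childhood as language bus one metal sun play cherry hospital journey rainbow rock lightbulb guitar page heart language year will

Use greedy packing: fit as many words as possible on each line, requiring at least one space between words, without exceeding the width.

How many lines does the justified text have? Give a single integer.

Answer: 8

Derivation:
Line 1: ['sun', 'quick', 'valley', 'tired', 'on'] (min_width=25, slack=0)
Line 2: ['quick', 'this', 'importance'] (min_width=21, slack=4)
Line 3: ['code', 'cherry', 'childhood', 'as'] (min_width=24, slack=1)
Line 4: ['language', 'bus', 'one', 'metal'] (min_width=22, slack=3)
Line 5: ['sun', 'play', 'cherry', 'hospital'] (min_width=24, slack=1)
Line 6: ['journey', 'rainbow', 'rock'] (min_width=20, slack=5)
Line 7: ['lightbulb', 'guitar', 'page'] (min_width=21, slack=4)
Line 8: ['heart', 'language', 'year', 'will'] (min_width=24, slack=1)
Total lines: 8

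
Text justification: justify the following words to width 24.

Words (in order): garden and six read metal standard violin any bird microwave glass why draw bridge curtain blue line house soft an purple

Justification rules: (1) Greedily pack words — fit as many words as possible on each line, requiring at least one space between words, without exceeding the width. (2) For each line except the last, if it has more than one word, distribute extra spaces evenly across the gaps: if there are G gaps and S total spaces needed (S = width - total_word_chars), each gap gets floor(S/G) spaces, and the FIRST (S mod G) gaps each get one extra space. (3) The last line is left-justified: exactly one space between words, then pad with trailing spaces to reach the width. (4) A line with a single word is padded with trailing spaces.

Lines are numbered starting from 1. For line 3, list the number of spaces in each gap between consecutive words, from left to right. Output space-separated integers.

Line 1: ['garden', 'and', 'six', 'read'] (min_width=19, slack=5)
Line 2: ['metal', 'standard', 'violin'] (min_width=21, slack=3)
Line 3: ['any', 'bird', 'microwave', 'glass'] (min_width=24, slack=0)
Line 4: ['why', 'draw', 'bridge', 'curtain'] (min_width=23, slack=1)
Line 5: ['blue', 'line', 'house', 'soft', 'an'] (min_width=23, slack=1)
Line 6: ['purple'] (min_width=6, slack=18)

Answer: 1 1 1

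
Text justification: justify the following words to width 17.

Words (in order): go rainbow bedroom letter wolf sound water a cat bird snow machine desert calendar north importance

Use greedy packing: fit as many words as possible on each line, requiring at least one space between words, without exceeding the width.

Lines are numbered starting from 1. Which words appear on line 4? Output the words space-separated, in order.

Answer: a cat bird snow

Derivation:
Line 1: ['go', 'rainbow'] (min_width=10, slack=7)
Line 2: ['bedroom', 'letter'] (min_width=14, slack=3)
Line 3: ['wolf', 'sound', 'water'] (min_width=16, slack=1)
Line 4: ['a', 'cat', 'bird', 'snow'] (min_width=15, slack=2)
Line 5: ['machine', 'desert'] (min_width=14, slack=3)
Line 6: ['calendar', 'north'] (min_width=14, slack=3)
Line 7: ['importance'] (min_width=10, slack=7)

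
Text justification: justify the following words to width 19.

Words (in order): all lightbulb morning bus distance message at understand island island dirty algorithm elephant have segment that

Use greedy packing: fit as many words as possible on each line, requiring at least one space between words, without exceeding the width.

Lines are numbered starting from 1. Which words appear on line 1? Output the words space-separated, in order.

Answer: all lightbulb

Derivation:
Line 1: ['all', 'lightbulb'] (min_width=13, slack=6)
Line 2: ['morning', 'bus'] (min_width=11, slack=8)
Line 3: ['distance', 'message', 'at'] (min_width=19, slack=0)
Line 4: ['understand', 'island'] (min_width=17, slack=2)
Line 5: ['island', 'dirty'] (min_width=12, slack=7)
Line 6: ['algorithm', 'elephant'] (min_width=18, slack=1)
Line 7: ['have', 'segment', 'that'] (min_width=17, slack=2)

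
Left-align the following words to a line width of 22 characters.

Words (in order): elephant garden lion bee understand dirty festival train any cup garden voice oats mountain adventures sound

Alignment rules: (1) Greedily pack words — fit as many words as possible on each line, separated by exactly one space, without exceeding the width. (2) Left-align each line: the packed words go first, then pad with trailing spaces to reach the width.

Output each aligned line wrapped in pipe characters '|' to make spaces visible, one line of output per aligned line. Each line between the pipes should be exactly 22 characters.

Answer: |elephant garden lion  |
|bee understand dirty  |
|festival train any cup|
|garden voice oats     |
|mountain adventures   |
|sound                 |

Derivation:
Line 1: ['elephant', 'garden', 'lion'] (min_width=20, slack=2)
Line 2: ['bee', 'understand', 'dirty'] (min_width=20, slack=2)
Line 3: ['festival', 'train', 'any', 'cup'] (min_width=22, slack=0)
Line 4: ['garden', 'voice', 'oats'] (min_width=17, slack=5)
Line 5: ['mountain', 'adventures'] (min_width=19, slack=3)
Line 6: ['sound'] (min_width=5, slack=17)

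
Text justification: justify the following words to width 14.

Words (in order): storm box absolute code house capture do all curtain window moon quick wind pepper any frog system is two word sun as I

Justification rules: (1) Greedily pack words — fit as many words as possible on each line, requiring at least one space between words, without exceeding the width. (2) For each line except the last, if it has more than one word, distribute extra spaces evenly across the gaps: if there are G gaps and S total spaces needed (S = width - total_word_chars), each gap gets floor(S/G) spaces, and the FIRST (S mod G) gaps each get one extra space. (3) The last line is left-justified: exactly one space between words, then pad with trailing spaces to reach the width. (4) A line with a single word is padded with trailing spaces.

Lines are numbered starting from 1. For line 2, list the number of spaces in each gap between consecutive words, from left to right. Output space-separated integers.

Line 1: ['storm', 'box'] (min_width=9, slack=5)
Line 2: ['absolute', 'code'] (min_width=13, slack=1)
Line 3: ['house', 'capture'] (min_width=13, slack=1)
Line 4: ['do', 'all', 'curtain'] (min_width=14, slack=0)
Line 5: ['window', 'moon'] (min_width=11, slack=3)
Line 6: ['quick', 'wind'] (min_width=10, slack=4)
Line 7: ['pepper', 'any'] (min_width=10, slack=4)
Line 8: ['frog', 'system', 'is'] (min_width=14, slack=0)
Line 9: ['two', 'word', 'sun'] (min_width=12, slack=2)
Line 10: ['as', 'I'] (min_width=4, slack=10)

Answer: 2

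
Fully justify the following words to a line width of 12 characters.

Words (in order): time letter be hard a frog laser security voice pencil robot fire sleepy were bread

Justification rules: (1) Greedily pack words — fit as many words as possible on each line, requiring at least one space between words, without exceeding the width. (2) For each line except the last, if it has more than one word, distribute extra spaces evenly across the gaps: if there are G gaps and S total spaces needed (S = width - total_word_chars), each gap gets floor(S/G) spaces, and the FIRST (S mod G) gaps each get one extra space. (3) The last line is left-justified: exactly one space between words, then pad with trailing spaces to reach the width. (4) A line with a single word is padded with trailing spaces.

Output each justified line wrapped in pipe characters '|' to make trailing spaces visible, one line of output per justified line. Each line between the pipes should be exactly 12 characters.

Answer: |time  letter|
|be   hard  a|
|frog   laser|
|security    |
|voice pencil|
|robot   fire|
|sleepy  were|
|bread       |

Derivation:
Line 1: ['time', 'letter'] (min_width=11, slack=1)
Line 2: ['be', 'hard', 'a'] (min_width=9, slack=3)
Line 3: ['frog', 'laser'] (min_width=10, slack=2)
Line 4: ['security'] (min_width=8, slack=4)
Line 5: ['voice', 'pencil'] (min_width=12, slack=0)
Line 6: ['robot', 'fire'] (min_width=10, slack=2)
Line 7: ['sleepy', 'were'] (min_width=11, slack=1)
Line 8: ['bread'] (min_width=5, slack=7)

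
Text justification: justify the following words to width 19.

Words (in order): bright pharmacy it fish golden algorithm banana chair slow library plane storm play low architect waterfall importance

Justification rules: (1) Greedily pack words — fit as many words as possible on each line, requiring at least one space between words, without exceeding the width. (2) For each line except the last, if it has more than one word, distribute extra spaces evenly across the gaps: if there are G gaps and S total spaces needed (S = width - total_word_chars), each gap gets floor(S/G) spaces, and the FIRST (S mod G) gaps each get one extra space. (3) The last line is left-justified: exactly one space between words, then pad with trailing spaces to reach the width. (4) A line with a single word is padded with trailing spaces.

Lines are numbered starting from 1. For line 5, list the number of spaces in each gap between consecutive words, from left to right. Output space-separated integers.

Line 1: ['bright', 'pharmacy', 'it'] (min_width=18, slack=1)
Line 2: ['fish', 'golden'] (min_width=11, slack=8)
Line 3: ['algorithm', 'banana'] (min_width=16, slack=3)
Line 4: ['chair', 'slow', 'library'] (min_width=18, slack=1)
Line 5: ['plane', 'storm', 'play'] (min_width=16, slack=3)
Line 6: ['low', 'architect'] (min_width=13, slack=6)
Line 7: ['waterfall'] (min_width=9, slack=10)
Line 8: ['importance'] (min_width=10, slack=9)

Answer: 3 2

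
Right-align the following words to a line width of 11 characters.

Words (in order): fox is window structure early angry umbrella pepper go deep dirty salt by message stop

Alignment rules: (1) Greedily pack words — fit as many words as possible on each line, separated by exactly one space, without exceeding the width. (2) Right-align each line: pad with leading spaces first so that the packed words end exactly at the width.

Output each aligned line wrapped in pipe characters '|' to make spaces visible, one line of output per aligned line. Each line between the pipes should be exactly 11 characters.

Answer: |     fox is|
|     window|
|  structure|
|early angry|
|   umbrella|
|  pepper go|
| deep dirty|
|    salt by|
|    message|
|       stop|

Derivation:
Line 1: ['fox', 'is'] (min_width=6, slack=5)
Line 2: ['window'] (min_width=6, slack=5)
Line 3: ['structure'] (min_width=9, slack=2)
Line 4: ['early', 'angry'] (min_width=11, slack=0)
Line 5: ['umbrella'] (min_width=8, slack=3)
Line 6: ['pepper', 'go'] (min_width=9, slack=2)
Line 7: ['deep', 'dirty'] (min_width=10, slack=1)
Line 8: ['salt', 'by'] (min_width=7, slack=4)
Line 9: ['message'] (min_width=7, slack=4)
Line 10: ['stop'] (min_width=4, slack=7)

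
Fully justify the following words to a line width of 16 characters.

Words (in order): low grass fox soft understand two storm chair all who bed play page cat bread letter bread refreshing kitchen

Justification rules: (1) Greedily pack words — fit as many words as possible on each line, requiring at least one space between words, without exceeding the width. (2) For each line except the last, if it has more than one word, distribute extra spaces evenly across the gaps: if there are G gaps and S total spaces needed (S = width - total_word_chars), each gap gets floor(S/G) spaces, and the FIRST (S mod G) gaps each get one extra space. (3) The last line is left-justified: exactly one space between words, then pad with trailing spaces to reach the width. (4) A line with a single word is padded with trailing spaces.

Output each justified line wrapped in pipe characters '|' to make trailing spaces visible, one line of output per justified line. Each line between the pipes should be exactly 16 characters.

Line 1: ['low', 'grass', 'fox'] (min_width=13, slack=3)
Line 2: ['soft', 'understand'] (min_width=15, slack=1)
Line 3: ['two', 'storm', 'chair'] (min_width=15, slack=1)
Line 4: ['all', 'who', 'bed', 'play'] (min_width=16, slack=0)
Line 5: ['page', 'cat', 'bread'] (min_width=14, slack=2)
Line 6: ['letter', 'bread'] (min_width=12, slack=4)
Line 7: ['refreshing'] (min_width=10, slack=6)
Line 8: ['kitchen'] (min_width=7, slack=9)

Answer: |low   grass  fox|
|soft  understand|
|two  storm chair|
|all who bed play|
|page  cat  bread|
|letter     bread|
|refreshing      |
|kitchen         |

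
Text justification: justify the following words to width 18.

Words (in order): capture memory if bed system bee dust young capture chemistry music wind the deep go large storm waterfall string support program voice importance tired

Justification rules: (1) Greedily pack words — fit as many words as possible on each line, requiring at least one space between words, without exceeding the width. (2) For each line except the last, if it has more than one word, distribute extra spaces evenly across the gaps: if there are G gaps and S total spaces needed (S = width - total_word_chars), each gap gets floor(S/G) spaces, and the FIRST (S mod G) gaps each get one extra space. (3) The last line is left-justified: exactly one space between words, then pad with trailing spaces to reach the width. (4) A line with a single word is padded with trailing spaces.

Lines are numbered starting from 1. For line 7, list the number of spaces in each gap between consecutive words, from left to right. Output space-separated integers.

Answer: 3

Derivation:
Line 1: ['capture', 'memory', 'if'] (min_width=17, slack=1)
Line 2: ['bed', 'system', 'bee'] (min_width=14, slack=4)
Line 3: ['dust', 'young', 'capture'] (min_width=18, slack=0)
Line 4: ['chemistry', 'music'] (min_width=15, slack=3)
Line 5: ['wind', 'the', 'deep', 'go'] (min_width=16, slack=2)
Line 6: ['large', 'storm'] (min_width=11, slack=7)
Line 7: ['waterfall', 'string'] (min_width=16, slack=2)
Line 8: ['support', 'program'] (min_width=15, slack=3)
Line 9: ['voice', 'importance'] (min_width=16, slack=2)
Line 10: ['tired'] (min_width=5, slack=13)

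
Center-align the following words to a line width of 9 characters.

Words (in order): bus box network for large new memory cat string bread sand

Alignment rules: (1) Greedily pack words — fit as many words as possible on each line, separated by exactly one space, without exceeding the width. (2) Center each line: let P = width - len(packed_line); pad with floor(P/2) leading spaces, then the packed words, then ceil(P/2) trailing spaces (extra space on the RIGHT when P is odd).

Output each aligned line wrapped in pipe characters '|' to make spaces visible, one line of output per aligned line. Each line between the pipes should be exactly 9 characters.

Answer: | bus box |
| network |
|for large|
|   new   |
| memory  |
|   cat   |
| string  |
|  bread  |
|  sand   |

Derivation:
Line 1: ['bus', 'box'] (min_width=7, slack=2)
Line 2: ['network'] (min_width=7, slack=2)
Line 3: ['for', 'large'] (min_width=9, slack=0)
Line 4: ['new'] (min_width=3, slack=6)
Line 5: ['memory'] (min_width=6, slack=3)
Line 6: ['cat'] (min_width=3, slack=6)
Line 7: ['string'] (min_width=6, slack=3)
Line 8: ['bread'] (min_width=5, slack=4)
Line 9: ['sand'] (min_width=4, slack=5)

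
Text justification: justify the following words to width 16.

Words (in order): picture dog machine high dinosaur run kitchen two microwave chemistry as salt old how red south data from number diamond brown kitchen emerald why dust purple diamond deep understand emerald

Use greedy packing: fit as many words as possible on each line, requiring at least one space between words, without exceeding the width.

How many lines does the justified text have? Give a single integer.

Answer: 14

Derivation:
Line 1: ['picture', 'dog'] (min_width=11, slack=5)
Line 2: ['machine', 'high'] (min_width=12, slack=4)
Line 3: ['dinosaur', 'run'] (min_width=12, slack=4)
Line 4: ['kitchen', 'two'] (min_width=11, slack=5)
Line 5: ['microwave'] (min_width=9, slack=7)
Line 6: ['chemistry', 'as'] (min_width=12, slack=4)
Line 7: ['salt', 'old', 'how', 'red'] (min_width=16, slack=0)
Line 8: ['south', 'data', 'from'] (min_width=15, slack=1)
Line 9: ['number', 'diamond'] (min_width=14, slack=2)
Line 10: ['brown', 'kitchen'] (min_width=13, slack=3)
Line 11: ['emerald', 'why', 'dust'] (min_width=16, slack=0)
Line 12: ['purple', 'diamond'] (min_width=14, slack=2)
Line 13: ['deep', 'understand'] (min_width=15, slack=1)
Line 14: ['emerald'] (min_width=7, slack=9)
Total lines: 14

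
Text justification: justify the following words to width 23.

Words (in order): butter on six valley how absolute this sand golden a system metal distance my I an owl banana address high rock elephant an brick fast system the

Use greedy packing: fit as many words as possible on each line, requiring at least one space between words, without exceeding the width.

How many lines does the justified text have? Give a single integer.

Line 1: ['butter', 'on', 'six', 'valley'] (min_width=20, slack=3)
Line 2: ['how', 'absolute', 'this', 'sand'] (min_width=22, slack=1)
Line 3: ['golden', 'a', 'system', 'metal'] (min_width=21, slack=2)
Line 4: ['distance', 'my', 'I', 'an', 'owl'] (min_width=20, slack=3)
Line 5: ['banana', 'address', 'high'] (min_width=19, slack=4)
Line 6: ['rock', 'elephant', 'an', 'brick'] (min_width=22, slack=1)
Line 7: ['fast', 'system', 'the'] (min_width=15, slack=8)
Total lines: 7

Answer: 7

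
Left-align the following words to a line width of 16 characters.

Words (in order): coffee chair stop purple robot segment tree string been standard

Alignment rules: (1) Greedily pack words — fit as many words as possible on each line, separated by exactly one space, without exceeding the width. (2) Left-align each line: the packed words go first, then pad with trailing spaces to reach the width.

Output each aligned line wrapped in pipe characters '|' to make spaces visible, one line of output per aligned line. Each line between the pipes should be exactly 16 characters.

Answer: |coffee chair    |
|stop purple     |
|robot segment   |
|tree string been|
|standard        |

Derivation:
Line 1: ['coffee', 'chair'] (min_width=12, slack=4)
Line 2: ['stop', 'purple'] (min_width=11, slack=5)
Line 3: ['robot', 'segment'] (min_width=13, slack=3)
Line 4: ['tree', 'string', 'been'] (min_width=16, slack=0)
Line 5: ['standard'] (min_width=8, slack=8)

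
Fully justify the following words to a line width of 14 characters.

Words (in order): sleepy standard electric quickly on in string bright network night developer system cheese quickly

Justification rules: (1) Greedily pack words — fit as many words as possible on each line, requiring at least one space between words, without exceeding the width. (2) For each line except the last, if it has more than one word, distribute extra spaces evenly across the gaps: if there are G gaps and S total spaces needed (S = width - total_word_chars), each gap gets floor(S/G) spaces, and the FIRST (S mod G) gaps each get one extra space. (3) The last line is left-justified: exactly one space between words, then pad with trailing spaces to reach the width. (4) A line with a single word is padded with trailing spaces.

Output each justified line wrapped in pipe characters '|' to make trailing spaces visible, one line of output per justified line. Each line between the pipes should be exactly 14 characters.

Line 1: ['sleepy'] (min_width=6, slack=8)
Line 2: ['standard'] (min_width=8, slack=6)
Line 3: ['electric'] (min_width=8, slack=6)
Line 4: ['quickly', 'on', 'in'] (min_width=13, slack=1)
Line 5: ['string', 'bright'] (min_width=13, slack=1)
Line 6: ['network', 'night'] (min_width=13, slack=1)
Line 7: ['developer'] (min_width=9, slack=5)
Line 8: ['system', 'cheese'] (min_width=13, slack=1)
Line 9: ['quickly'] (min_width=7, slack=7)

Answer: |sleepy        |
|standard      |
|electric      |
|quickly  on in|
|string  bright|
|network  night|
|developer     |
|system  cheese|
|quickly       |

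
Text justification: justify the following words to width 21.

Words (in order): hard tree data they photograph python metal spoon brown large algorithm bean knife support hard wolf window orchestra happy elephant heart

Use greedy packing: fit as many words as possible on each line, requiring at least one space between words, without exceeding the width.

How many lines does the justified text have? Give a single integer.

Answer: 7

Derivation:
Line 1: ['hard', 'tree', 'data', 'they'] (min_width=19, slack=2)
Line 2: ['photograph', 'python'] (min_width=17, slack=4)
Line 3: ['metal', 'spoon', 'brown'] (min_width=17, slack=4)
Line 4: ['large', 'algorithm', 'bean'] (min_width=20, slack=1)
Line 5: ['knife', 'support', 'hard'] (min_width=18, slack=3)
Line 6: ['wolf', 'window', 'orchestra'] (min_width=21, slack=0)
Line 7: ['happy', 'elephant', 'heart'] (min_width=20, slack=1)
Total lines: 7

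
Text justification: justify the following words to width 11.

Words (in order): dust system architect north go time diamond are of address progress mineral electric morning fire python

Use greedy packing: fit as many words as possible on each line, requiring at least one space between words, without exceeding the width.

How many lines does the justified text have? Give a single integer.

Answer: 11

Derivation:
Line 1: ['dust', 'system'] (min_width=11, slack=0)
Line 2: ['architect'] (min_width=9, slack=2)
Line 3: ['north', 'go'] (min_width=8, slack=3)
Line 4: ['time'] (min_width=4, slack=7)
Line 5: ['diamond', 'are'] (min_width=11, slack=0)
Line 6: ['of', 'address'] (min_width=10, slack=1)
Line 7: ['progress'] (min_width=8, slack=3)
Line 8: ['mineral'] (min_width=7, slack=4)
Line 9: ['electric'] (min_width=8, slack=3)
Line 10: ['morning'] (min_width=7, slack=4)
Line 11: ['fire', 'python'] (min_width=11, slack=0)
Total lines: 11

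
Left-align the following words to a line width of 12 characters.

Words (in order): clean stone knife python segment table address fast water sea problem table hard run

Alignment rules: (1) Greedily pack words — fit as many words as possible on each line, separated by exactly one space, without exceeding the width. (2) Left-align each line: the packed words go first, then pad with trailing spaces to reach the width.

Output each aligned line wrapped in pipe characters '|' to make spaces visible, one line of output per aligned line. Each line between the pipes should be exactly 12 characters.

Answer: |clean stone |
|knife python|
|segment     |
|table       |
|address fast|
|water sea   |
|problem     |
|table hard  |
|run         |

Derivation:
Line 1: ['clean', 'stone'] (min_width=11, slack=1)
Line 2: ['knife', 'python'] (min_width=12, slack=0)
Line 3: ['segment'] (min_width=7, slack=5)
Line 4: ['table'] (min_width=5, slack=7)
Line 5: ['address', 'fast'] (min_width=12, slack=0)
Line 6: ['water', 'sea'] (min_width=9, slack=3)
Line 7: ['problem'] (min_width=7, slack=5)
Line 8: ['table', 'hard'] (min_width=10, slack=2)
Line 9: ['run'] (min_width=3, slack=9)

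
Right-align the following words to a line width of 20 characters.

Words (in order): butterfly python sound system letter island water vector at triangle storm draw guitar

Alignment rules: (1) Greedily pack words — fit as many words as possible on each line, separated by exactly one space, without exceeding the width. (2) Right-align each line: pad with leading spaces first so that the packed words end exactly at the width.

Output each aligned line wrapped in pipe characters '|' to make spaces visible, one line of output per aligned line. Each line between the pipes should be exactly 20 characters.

Answer: |    butterfly python|
| sound system letter|
| island water vector|
|   at triangle storm|
|         draw guitar|

Derivation:
Line 1: ['butterfly', 'python'] (min_width=16, slack=4)
Line 2: ['sound', 'system', 'letter'] (min_width=19, slack=1)
Line 3: ['island', 'water', 'vector'] (min_width=19, slack=1)
Line 4: ['at', 'triangle', 'storm'] (min_width=17, slack=3)
Line 5: ['draw', 'guitar'] (min_width=11, slack=9)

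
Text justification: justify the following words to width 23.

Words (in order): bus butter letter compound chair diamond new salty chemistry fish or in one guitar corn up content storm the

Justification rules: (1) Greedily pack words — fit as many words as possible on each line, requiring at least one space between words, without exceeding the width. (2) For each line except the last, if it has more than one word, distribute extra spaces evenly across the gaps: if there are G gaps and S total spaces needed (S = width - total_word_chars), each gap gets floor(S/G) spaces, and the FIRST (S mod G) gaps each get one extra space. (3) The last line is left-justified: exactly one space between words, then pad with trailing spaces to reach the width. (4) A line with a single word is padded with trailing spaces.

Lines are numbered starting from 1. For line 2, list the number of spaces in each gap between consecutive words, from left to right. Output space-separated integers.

Answer: 2 1

Derivation:
Line 1: ['bus', 'butter', 'letter'] (min_width=17, slack=6)
Line 2: ['compound', 'chair', 'diamond'] (min_width=22, slack=1)
Line 3: ['new', 'salty', 'chemistry'] (min_width=19, slack=4)
Line 4: ['fish', 'or', 'in', 'one', 'guitar'] (min_width=21, slack=2)
Line 5: ['corn', 'up', 'content', 'storm'] (min_width=21, slack=2)
Line 6: ['the'] (min_width=3, slack=20)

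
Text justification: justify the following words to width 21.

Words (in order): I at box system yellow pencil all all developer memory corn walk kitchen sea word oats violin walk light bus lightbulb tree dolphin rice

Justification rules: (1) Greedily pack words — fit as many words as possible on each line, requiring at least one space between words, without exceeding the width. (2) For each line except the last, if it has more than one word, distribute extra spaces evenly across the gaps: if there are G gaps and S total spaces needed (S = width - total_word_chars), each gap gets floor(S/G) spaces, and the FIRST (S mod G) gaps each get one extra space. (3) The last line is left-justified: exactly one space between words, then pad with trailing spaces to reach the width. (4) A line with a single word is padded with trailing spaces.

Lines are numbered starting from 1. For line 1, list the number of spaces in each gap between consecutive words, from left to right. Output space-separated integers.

Answer: 3 3 3

Derivation:
Line 1: ['I', 'at', 'box', 'system'] (min_width=15, slack=6)
Line 2: ['yellow', 'pencil', 'all', 'all'] (min_width=21, slack=0)
Line 3: ['developer', 'memory', 'corn'] (min_width=21, slack=0)
Line 4: ['walk', 'kitchen', 'sea', 'word'] (min_width=21, slack=0)
Line 5: ['oats', 'violin', 'walk'] (min_width=16, slack=5)
Line 6: ['light', 'bus', 'lightbulb'] (min_width=19, slack=2)
Line 7: ['tree', 'dolphin', 'rice'] (min_width=17, slack=4)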